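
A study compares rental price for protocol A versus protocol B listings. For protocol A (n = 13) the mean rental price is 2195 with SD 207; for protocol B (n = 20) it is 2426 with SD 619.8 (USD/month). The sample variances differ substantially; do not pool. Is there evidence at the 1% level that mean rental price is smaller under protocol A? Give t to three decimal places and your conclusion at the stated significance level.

t = -1.540; fail to reject H0

Let group 1 = protocol A, group 2 = protocol B. H0: μ_1 = μ_2; H1: μ_1 < μ_2 (Welch's two-sample t-test, left-tailed).
t = (x̄_1 − x̄_2)/√(s_1²/n_1 + s_2²/n_2) = (2195 − 2426)/√(207²/13 + 619.8²/20) = -1.540
Welch–Satterthwaite df ≈ 24.92
p-value = P(T ≤ -1.540) ≈ 0.0681
Since p ≈ 0.0681 > α = 0.01, fail to reject H0; the evidence is not statistically significant.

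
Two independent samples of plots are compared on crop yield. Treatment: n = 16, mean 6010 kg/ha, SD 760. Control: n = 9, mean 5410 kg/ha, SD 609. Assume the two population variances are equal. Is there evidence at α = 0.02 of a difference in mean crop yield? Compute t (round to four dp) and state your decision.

Let group 1 = treatment, group 2 = control. H0: μ_1 = μ_2; H1: μ_1 ≠ μ_2 (two-sample pooled-variance t-test, two-sided).
s_p² = [(16−1)·760² + (9−1)·609²]/(16+9−2) = 505698
t = (6010 − 5410)/√[505698·(1/16 + 1/9)] = 2.0250
df = n₁ + n₂ − 2 = 23
Two-sided p-value ≈ 0.0546
Since p ≈ 0.0546 > α = 0.02, fail to reject H0; the data do not provide sufficient evidence against H0.

t = 2.0250; fail to reject H0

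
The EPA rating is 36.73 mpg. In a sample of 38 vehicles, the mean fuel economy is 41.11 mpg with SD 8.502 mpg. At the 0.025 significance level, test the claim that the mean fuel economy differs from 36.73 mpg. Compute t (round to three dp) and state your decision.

t = 3.176; reject H0

H0: μ = 36.73; H1: μ ≠ 36.73 (one-sample t-test, two-sided).
t = (x̄ − μ₀)/(s/√n) = (41.11 − 36.73)/(8.502/√38) = 3.176
df = n − 1 = 37
Two-sided p-value ≈ 0.003
Since p ≈ 0.003 < α = 0.025, reject H0; the evidence is statistically significant.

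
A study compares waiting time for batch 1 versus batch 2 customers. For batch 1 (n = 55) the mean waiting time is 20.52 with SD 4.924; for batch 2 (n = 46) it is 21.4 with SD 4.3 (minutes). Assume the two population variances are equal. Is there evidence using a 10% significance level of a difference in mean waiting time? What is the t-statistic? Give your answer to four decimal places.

Let group 1 = batch 1, group 2 = batch 2. H0: μ_1 = μ_2; H1: μ_1 ≠ μ_2 (two-sample pooled-variance t-test, two-sided).
s_p² = [(55−1)·4.924² + (46−1)·4.3²]/(55+46−2) = 21.6295
t = (20.52 − 21.4)/√[21.6295·(1/55 + 1/46)] = -0.9470
df = n₁ + n₂ − 2 = 99
Two-sided p-value ≈ 0.346
Since p ≈ 0.346 > α = 0.1, fail to reject H0; the data do not provide sufficient evidence against H0.

-0.9470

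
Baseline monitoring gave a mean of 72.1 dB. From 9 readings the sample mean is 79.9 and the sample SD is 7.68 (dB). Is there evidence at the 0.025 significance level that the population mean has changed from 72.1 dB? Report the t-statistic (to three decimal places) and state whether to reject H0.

H0: μ = 72.1; H1: μ ≠ 72.1 (one-sample t-test, two-sided).
t = (x̄ − μ₀)/(s/√n) = (79.9 − 72.1)/(7.68/√9) = 3.047
df = n − 1 = 8
Two-sided p-value ≈ 0.0159
Since p ≈ 0.0159 < α = 0.025, reject H0; the evidence is statistically significant.

t = 3.047; reject H0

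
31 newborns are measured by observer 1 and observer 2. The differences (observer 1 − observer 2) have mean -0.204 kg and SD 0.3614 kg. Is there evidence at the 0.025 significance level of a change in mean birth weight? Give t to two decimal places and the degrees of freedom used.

H0: μ_d = 0; H1: μ_d ≠ 0 (paired t-test on the differences, two-sided).
t = d̄/(s_d/√n) = -0.204/(0.3614/√31) = -3.14
df = n − 1 = 30
Two-sided p-value ≈ 0.004
Since p ≈ 0.004 < α = 0.025, reject H0; the data support H1.

t = -3.14, df = 30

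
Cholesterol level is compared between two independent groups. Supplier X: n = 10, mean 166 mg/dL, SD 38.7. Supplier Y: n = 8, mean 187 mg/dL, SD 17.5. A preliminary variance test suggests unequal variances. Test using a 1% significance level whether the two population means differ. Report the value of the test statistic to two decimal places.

Let group 1 = supplier X, group 2 = supplier Y. H0: μ_1 = μ_2; H1: μ_1 ≠ μ_2 (Welch's two-sample t-test, two-sided).
t = (x̄_1 − x̄_2)/√(s_1²/n_1 + s_2²/n_2) = (166 − 187)/√(38.7²/10 + 17.5²/8) = -1.53
Welch–Satterthwaite df ≈ 13.09
Two-sided p-value ≈ 0.149
Since p ≈ 0.149 > α = 0.01, fail to reject H0; the data do not provide sufficient evidence against H0.

-1.53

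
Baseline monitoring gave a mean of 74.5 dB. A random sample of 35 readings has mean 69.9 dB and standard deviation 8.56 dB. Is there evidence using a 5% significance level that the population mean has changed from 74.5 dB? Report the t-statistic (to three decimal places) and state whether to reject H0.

t = -3.179; reject H0

H0: μ = 74.5; H1: μ ≠ 74.5 (one-sample t-test, two-sided).
t = (x̄ − μ₀)/(s/√n) = (69.9 − 74.5)/(8.56/√35) = -3.179
df = n − 1 = 34
Two-sided p-value ≈ 0.0031
Since p ≈ 0.0031 < α = 0.05, reject H0; the data support H1.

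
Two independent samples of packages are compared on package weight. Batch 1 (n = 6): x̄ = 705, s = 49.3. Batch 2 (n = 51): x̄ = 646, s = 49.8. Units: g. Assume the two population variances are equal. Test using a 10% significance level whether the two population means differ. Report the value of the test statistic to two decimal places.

2.75

Let group 1 = batch 1, group 2 = batch 2. H0: μ_1 = μ_2; H1: μ_1 ≠ μ_2 (two-sample pooled-variance t-test, two-sided).
s_p² = [(6−1)·49.3² + (51−1)·49.8²]/(6+51−2) = 2475.54
t = (705 − 646)/√[2475.54·(1/6 + 1/51)] = 2.75
df = n₁ + n₂ − 2 = 55
Two-sided p-value ≈ 0.008
Since p ≈ 0.008 < α = 0.1, reject H0; the data support H1.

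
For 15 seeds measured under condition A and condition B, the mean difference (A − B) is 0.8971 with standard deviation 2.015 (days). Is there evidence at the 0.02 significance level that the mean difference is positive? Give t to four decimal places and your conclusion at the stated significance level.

H0: μ_d = 0; H1: μ_d > 0 (paired t-test on the differences, right-tailed).
t = d̄/(s_d/√n) = 0.8971/(2.015/√15) = 1.7243
df = n − 1 = 14
p-value = P(T ≥ 1.7243) ≈ 0.053
Since p ≈ 0.053 > α = 0.02, fail to reject H0; the evidence is not statistically significant.

t = 1.7243; fail to reject H0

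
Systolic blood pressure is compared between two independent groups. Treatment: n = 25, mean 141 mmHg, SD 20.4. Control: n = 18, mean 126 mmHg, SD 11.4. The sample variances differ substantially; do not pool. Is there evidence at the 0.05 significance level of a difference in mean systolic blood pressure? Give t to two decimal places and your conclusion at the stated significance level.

Let group 1 = treatment, group 2 = control. H0: μ_1 = μ_2; H1: μ_1 ≠ μ_2 (Welch's two-sample t-test, two-sided).
t = (x̄_1 − x̄_2)/√(s_1²/n_1 + s_2²/n_2) = (141 − 126)/√(20.4²/25 + 11.4²/18) = 3.07
Welch–Satterthwaite df ≈ 38.98
Two-sided p-value ≈ 0.004
Since p ≈ 0.004 < α = 0.05, reject H0; the evidence is statistically significant.

t = 3.07; reject H0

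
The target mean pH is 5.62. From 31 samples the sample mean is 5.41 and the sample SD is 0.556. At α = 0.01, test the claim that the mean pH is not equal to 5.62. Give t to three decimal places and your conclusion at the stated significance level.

t = -2.103; fail to reject H0

H0: μ = 5.62; H1: μ ≠ 5.62 (one-sample t-test, two-sided).
t = (x̄ − μ₀)/(s/√n) = (5.41 − 5.62)/(0.556/√31) = -2.103
df = n − 1 = 30
Two-sided p-value ≈ 0.0440
Since p ≈ 0.0440 > α = 0.01, fail to reject H0; the data do not provide sufficient evidence against H0.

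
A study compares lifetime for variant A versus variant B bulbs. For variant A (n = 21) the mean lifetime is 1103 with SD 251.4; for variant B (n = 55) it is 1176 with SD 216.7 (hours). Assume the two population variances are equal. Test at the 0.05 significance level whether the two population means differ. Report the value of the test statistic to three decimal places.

-1.256

Let group 1 = variant A, group 2 = variant B. H0: μ_1 = μ_2; H1: μ_1 ≠ μ_2 (two-sample pooled-variance t-test, two-sided).
s_p² = [(21−1)·251.4² + (55−1)·216.7²]/(21+55−2) = 51348.9
t = (1103 − 1176)/√[51348.9·(1/21 + 1/55)] = -1.256
df = n₁ + n₂ − 2 = 74
Two-sided p-value ≈ 0.2131
Since p ≈ 0.2131 > α = 0.05, fail to reject H0; the data do not provide sufficient evidence against H0.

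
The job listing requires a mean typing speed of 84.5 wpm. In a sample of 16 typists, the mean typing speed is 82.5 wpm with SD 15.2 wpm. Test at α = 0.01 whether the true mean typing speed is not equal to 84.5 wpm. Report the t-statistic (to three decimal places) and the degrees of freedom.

H0: μ = 84.5; H1: μ ≠ 84.5 (one-sample t-test, two-sided).
t = (x̄ − μ₀)/(s/√n) = (82.5 − 84.5)/(15.2/√16) = -0.526
df = n − 1 = 15
Two-sided p-value ≈ 0.606
Since p ≈ 0.606 > α = 0.01, fail to reject H0; the evidence is not statistically significant.

t = -0.526, df = 15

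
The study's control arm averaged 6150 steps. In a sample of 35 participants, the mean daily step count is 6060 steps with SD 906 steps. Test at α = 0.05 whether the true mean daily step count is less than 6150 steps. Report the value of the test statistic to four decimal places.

-0.5877

H0: μ = 6150; H1: μ < 6150 (one-sample t-test, left-tailed).
t = (x̄ − μ₀)/(s/√n) = (6060 − 6150)/(906/√35) = -0.5877
df = n − 1 = 34
p-value = P(T ≤ -0.5877) ≈ 0.2803
Since p ≈ 0.2803 > α = 0.05, fail to reject H0; the evidence is not statistically significant.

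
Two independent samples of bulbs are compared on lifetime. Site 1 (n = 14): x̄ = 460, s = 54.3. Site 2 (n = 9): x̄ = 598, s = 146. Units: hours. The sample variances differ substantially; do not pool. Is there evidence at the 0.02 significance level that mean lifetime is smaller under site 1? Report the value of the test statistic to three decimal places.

-2.717

Let group 1 = site 1, group 2 = site 2. H0: μ_1 = μ_2; H1: μ_1 < μ_2 (Welch's two-sample t-test, left-tailed).
t = (x̄_1 − x̄_2)/√(s_1²/n_1 + s_2²/n_2) = (460 − 598)/√(54.3²/14 + 146²/9) = -2.717
Welch–Satterthwaite df ≈ 9.44
p-value = P(T ≤ -2.717) ≈ 0.0114
Since p ≈ 0.0114 < α = 0.02, reject H0; the evidence is statistically significant.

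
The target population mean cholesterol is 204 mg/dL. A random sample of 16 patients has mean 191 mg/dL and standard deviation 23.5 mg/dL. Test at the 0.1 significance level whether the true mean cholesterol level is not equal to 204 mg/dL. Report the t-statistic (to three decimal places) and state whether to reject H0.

H0: μ = 204; H1: μ ≠ 204 (one-sample t-test, two-sided).
t = (x̄ − μ₀)/(s/√n) = (191 − 204)/(23.5/√16) = -2.213
df = n − 1 = 15
Two-sided p-value ≈ 0.0428
Since p ≈ 0.0428 < α = 0.1, reject H0; the data support H1.

t = -2.213; reject H0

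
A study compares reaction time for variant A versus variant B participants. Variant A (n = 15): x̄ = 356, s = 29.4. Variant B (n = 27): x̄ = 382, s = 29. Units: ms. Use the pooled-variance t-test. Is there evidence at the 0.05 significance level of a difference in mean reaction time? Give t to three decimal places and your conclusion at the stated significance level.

Let group 1 = variant A, group 2 = variant B. H0: μ_1 = μ_2; H1: μ_1 ≠ μ_2 (two-sample pooled-variance t-test, two-sided).
s_p² = [(15−1)·29.4² + (27−1)·29²]/(15+27−2) = 849.176
t = (356 − 382)/√[849.176·(1/15 + 1/27)] = -2.771
df = n₁ + n₂ − 2 = 40
Two-sided p-value ≈ 0.0084
Since p ≈ 0.0084 < α = 0.05, reject H0; the evidence is statistically significant.

t = -2.771; reject H0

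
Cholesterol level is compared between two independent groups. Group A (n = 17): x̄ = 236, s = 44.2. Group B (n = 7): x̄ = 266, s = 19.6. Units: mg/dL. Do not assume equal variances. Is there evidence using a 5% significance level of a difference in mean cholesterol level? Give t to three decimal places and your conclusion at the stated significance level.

t = -2.302; reject H0

Let group 1 = group A, group 2 = group B. H0: μ_1 = μ_2; H1: μ_1 ≠ μ_2 (Welch's two-sample t-test, two-sided).
t = (x̄_1 − x̄_2)/√(s_1²/n_1 + s_2²/n_2) = (236 − 266)/√(44.2²/17 + 19.6²/7) = -2.302
Welch–Satterthwaite df ≈ 21.72
Two-sided p-value ≈ 0.0313
Since p ≈ 0.0313 < α = 0.05, reject H0; the data support H1.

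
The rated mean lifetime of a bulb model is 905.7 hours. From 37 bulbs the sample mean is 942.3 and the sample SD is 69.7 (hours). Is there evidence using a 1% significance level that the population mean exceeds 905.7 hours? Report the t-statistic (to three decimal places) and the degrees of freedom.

t = 3.194, df = 36

H0: μ = 905.7; H1: μ > 905.7 (one-sample t-test, right-tailed).
t = (x̄ − μ₀)/(s/√n) = (942.3 − 905.7)/(69.7/√37) = 3.194
df = n − 1 = 36
p-value = P(T ≥ 3.194) ≈ 0.001
Since p ≈ 0.001 < α = 0.01, reject H0; the data support H1.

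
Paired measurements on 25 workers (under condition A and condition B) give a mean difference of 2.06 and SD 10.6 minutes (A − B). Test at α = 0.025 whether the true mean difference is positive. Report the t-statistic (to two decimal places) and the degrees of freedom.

H0: μ_d = 0; H1: μ_d > 0 (paired t-test on the differences, right-tailed).
t = d̄/(s_d/√n) = 2.06/(10.6/√25) = 0.97
df = n − 1 = 24
p-value = P(T ≥ 0.97) ≈ 0.1704
Since p ≈ 0.1704 > α = 0.025, fail to reject H0; the data do not provide sufficient evidence against H0.

t = 0.97, df = 24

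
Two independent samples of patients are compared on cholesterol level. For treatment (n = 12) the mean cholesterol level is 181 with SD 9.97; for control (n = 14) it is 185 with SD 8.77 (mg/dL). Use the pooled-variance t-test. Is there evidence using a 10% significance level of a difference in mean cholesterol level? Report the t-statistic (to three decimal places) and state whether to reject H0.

t = -1.089; fail to reject H0

Let group 1 = treatment, group 2 = control. H0: μ_1 = μ_2; H1: μ_1 ≠ μ_2 (two-sample pooled-variance t-test, two-sided).
s_p² = [(12−1)·9.97² + (14−1)·8.77²]/(12+14−2) = 87.2199
t = (181 − 185)/√[87.2199·(1/12 + 1/14)] = -1.089
df = n₁ + n₂ − 2 = 24
Two-sided p-value ≈ 0.2871
Since p ≈ 0.2871 > α = 0.1, fail to reject H0; the evidence is not statistically significant.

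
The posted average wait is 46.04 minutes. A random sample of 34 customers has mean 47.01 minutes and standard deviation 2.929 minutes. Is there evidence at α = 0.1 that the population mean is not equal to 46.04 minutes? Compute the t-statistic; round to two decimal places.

H0: μ = 46.04; H1: μ ≠ 46.04 (one-sample t-test, two-sided).
t = (x̄ − μ₀)/(s/√n) = (47.01 − 46.04)/(2.929/√34) = 1.93
df = n − 1 = 33
Two-sided p-value ≈ 0.062
Since p ≈ 0.062 < α = 0.1, reject H0; the data support H1.

1.93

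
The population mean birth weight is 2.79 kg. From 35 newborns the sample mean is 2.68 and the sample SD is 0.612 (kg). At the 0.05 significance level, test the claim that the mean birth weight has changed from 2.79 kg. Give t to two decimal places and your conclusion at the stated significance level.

t = -1.06; fail to reject H0

H0: μ = 2.79; H1: μ ≠ 2.79 (one-sample t-test, two-sided).
t = (x̄ − μ₀)/(s/√n) = (2.68 − 2.79)/(0.612/√35) = -1.06
df = n − 1 = 34
Two-sided p-value ≈ 0.2951
Since p ≈ 0.2951 > α = 0.05, fail to reject H0; the data do not provide sufficient evidence against H0.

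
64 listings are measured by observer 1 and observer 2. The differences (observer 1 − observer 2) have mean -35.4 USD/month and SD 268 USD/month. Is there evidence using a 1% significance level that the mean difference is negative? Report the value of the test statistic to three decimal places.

H0: μ_d = 0; H1: μ_d < 0 (paired t-test on the differences, left-tailed).
t = d̄/(s_d/√n) = -35.4/(268/√64) = -1.057
df = n − 1 = 63
p-value = P(T ≤ -1.057) ≈ 0.1473
Since p ≈ 0.1473 > α = 0.01, fail to reject H0; the data do not provide sufficient evidence against H0.

-1.057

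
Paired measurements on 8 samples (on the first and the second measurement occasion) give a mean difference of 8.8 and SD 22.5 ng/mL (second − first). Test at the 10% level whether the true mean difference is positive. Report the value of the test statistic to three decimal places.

1.106

H0: μ_d = 0; H1: μ_d > 0 (paired t-test on the differences, right-tailed).
t = d̄/(s_d/√n) = 8.8/(22.5/√8) = 1.106
df = n − 1 = 7
p-value = P(T ≥ 1.106) ≈ 0.1526
Since p ≈ 0.1526 > α = 0.1, fail to reject H0; the data do not provide sufficient evidence against H0.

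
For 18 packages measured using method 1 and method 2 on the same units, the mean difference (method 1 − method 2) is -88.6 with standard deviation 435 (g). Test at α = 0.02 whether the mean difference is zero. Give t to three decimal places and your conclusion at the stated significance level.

H0: μ_d = 0; H1: μ_d ≠ 0 (paired t-test on the differences, two-sided).
t = d̄/(s_d/√n) = -88.6/(435/√18) = -0.864
df = n − 1 = 17
Two-sided p-value ≈ 0.3995
Since p ≈ 0.3995 > α = 0.02, fail to reject H0; the evidence is not statistically significant.

t = -0.864; fail to reject H0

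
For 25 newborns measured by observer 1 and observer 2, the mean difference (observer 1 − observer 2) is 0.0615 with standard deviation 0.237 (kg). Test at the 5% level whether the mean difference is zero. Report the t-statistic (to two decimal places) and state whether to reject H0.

H0: μ_d = 0; H1: μ_d ≠ 0 (paired t-test on the differences, two-sided).
t = d̄/(s_d/√n) = 0.0615/(0.237/√25) = 1.30
df = n − 1 = 24
Two-sided p-value ≈ 0.2068
Since p ≈ 0.2068 > α = 0.05, fail to reject H0; the data do not provide sufficient evidence against H0.

t = 1.30; fail to reject H0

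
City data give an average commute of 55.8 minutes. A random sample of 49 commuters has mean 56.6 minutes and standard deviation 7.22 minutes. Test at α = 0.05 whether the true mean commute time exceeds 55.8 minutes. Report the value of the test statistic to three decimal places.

0.776

H0: μ = 55.8; H1: μ > 55.8 (one-sample t-test, right-tailed).
t = (x̄ − μ₀)/(s/√n) = (56.6 − 55.8)/(7.22/√49) = 0.776
df = n − 1 = 48
p-value = P(T ≥ 0.776) ≈ 0.221
Since p ≈ 0.221 > α = 0.05, fail to reject H0; the evidence is not statistically significant.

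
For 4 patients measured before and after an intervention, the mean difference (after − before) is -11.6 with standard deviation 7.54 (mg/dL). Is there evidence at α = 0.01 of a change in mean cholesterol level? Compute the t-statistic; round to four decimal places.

-3.0769

H0: μ_d = 0; H1: μ_d ≠ 0 (paired t-test on the differences, two-sided).
t = d̄/(s_d/√n) = -11.6/(7.54/√4) = -3.0769
df = n − 1 = 3
Two-sided p-value ≈ 0.054
Since p ≈ 0.054 > α = 0.01, fail to reject H0; the evidence is not statistically significant.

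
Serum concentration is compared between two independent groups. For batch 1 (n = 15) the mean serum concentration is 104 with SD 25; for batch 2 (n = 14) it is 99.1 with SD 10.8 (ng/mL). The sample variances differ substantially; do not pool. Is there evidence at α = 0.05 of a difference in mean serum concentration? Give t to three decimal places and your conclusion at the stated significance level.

Let group 1 = batch 1, group 2 = batch 2. H0: μ_1 = μ_2; H1: μ_1 ≠ μ_2 (Welch's two-sample t-test, two-sided).
t = (x̄_1 − x̄_2)/√(s_1²/n_1 + s_2²/n_2) = (104 − 99.1)/√(25²/15 + 10.8²/14) = 0.693
Welch–Satterthwaite df ≈ 19.33
Two-sided p-value ≈ 0.4966
Since p ≈ 0.4966 > α = 0.05, fail to reject H0; the evidence is not statistically significant.

t = 0.693; fail to reject H0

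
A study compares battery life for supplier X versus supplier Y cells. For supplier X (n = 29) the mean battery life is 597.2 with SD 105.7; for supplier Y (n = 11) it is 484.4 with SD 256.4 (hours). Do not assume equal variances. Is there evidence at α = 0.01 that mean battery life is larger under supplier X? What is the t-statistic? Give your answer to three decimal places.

Let group 1 = supplier X, group 2 = supplier Y. H0: μ_1 = μ_2; H1: μ_1 > μ_2 (Welch's two-sample t-test, right-tailed).
t = (x̄_1 − x̄_2)/√(s_1²/n_1 + s_2²/n_2) = (597.2 − 484.4)/√(105.7²/29 + 256.4²/11) = 1.414
Welch–Satterthwaite df ≈ 11.31
p-value = P(T ≥ 1.414) ≈ 0.0921
Since p ≈ 0.0921 > α = 0.01, fail to reject H0; the data do not provide sufficient evidence against H0.

1.414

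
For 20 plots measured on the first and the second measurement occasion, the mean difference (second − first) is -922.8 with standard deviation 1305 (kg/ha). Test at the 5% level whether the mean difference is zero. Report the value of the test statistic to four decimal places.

H0: μ_d = 0; H1: μ_d ≠ 0 (paired t-test on the differences, two-sided).
t = d̄/(s_d/√n) = -922.8/(1305/√20) = -3.1624
df = n − 1 = 19
Two-sided p-value ≈ 0.0051
Since p ≈ 0.0051 < α = 0.05, reject H0; the data support H1.

-3.1624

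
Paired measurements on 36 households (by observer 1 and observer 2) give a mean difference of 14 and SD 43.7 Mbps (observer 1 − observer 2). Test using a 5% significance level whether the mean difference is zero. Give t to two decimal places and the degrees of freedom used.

t = 1.92, df = 35

H0: μ_d = 0; H1: μ_d ≠ 0 (paired t-test on the differences, two-sided).
t = d̄/(s_d/√n) = 14/(43.7/√36) = 1.92
df = n − 1 = 35
Two-sided p-value ≈ 0.063
Since p ≈ 0.063 > α = 0.05, fail to reject H0; the evidence is not statistically significant.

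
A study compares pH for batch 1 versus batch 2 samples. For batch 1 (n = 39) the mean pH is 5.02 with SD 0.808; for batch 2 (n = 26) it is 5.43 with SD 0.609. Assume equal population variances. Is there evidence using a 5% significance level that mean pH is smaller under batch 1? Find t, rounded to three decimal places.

Let group 1 = batch 1, group 2 = batch 2. H0: μ_1 = μ_2; H1: μ_1 < μ_2 (two-sample pooled-variance t-test, left-tailed).
s_p² = [(39−1)·0.808² + (26−1)·0.609²]/(39+26−2) = 0.540966
t = (5.02 − 5.43)/√[0.540966·(1/39 + 1/26)] = -2.202
df = n₁ + n₂ − 2 = 63
p-value = P(T ≤ -2.202) ≈ 0.0157
Since p ≈ 0.0157 < α = 0.05, reject H0; the data support H1.

-2.202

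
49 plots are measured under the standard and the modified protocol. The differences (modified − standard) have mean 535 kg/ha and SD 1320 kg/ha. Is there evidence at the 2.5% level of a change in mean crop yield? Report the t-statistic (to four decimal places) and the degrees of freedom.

H0: μ_d = 0; H1: μ_d ≠ 0 (paired t-test on the differences, two-sided).
t = d̄/(s_d/√n) = 535/(1320/√49) = 2.8371
df = n − 1 = 48
Two-sided p-value ≈ 0.007
Since p ≈ 0.007 < α = 0.025, reject H0; the evidence is statistically significant.

t = 2.8371, df = 48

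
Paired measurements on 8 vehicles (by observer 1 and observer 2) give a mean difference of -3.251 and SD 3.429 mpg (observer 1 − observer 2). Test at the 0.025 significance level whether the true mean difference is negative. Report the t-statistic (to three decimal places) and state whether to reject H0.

t = -2.682; reject H0

H0: μ_d = 0; H1: μ_d < 0 (paired t-test on the differences, left-tailed).
t = d̄/(s_d/√n) = -3.251/(3.429/√8) = -2.682
df = n − 1 = 7
p-value = P(T ≤ -2.682) ≈ 0.016
Since p ≈ 0.016 < α = 0.025, reject H0; the data support H1.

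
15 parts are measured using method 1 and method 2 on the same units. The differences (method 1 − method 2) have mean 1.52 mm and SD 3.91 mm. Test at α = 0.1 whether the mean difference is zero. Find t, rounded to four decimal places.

H0: μ_d = 0; H1: μ_d ≠ 0 (paired t-test on the differences, two-sided).
t = d̄/(s_d/√n) = 1.52/(3.91/√15) = 1.5056
df = n − 1 = 14
Two-sided p-value ≈ 0.1544
Since p ≈ 0.1544 > α = 0.1, fail to reject H0; the data do not provide sufficient evidence against H0.

1.5056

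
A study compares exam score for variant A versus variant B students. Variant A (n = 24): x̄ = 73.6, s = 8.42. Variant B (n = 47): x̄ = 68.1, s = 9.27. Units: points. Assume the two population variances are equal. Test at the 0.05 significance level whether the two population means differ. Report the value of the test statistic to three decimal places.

2.437

Let group 1 = variant A, group 2 = variant B. H0: μ_1 = μ_2; H1: μ_1 ≠ μ_2 (two-sample pooled-variance t-test, two-sided).
s_p² = [(24−1)·8.42² + (47−1)·9.27²]/(24+47−2) = 80.9207
t = (73.6 − 68.1)/√[80.9207·(1/24 + 1/47)] = 2.437
df = n₁ + n₂ − 2 = 69
Two-sided p-value ≈ 0.017
Since p ≈ 0.017 < α = 0.05, reject H0; the evidence is statistically significant.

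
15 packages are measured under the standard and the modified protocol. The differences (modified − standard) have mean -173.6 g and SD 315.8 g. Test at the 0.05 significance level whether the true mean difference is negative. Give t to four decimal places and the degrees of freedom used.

H0: μ_d = 0; H1: μ_d < 0 (paired t-test on the differences, left-tailed).
t = d̄/(s_d/√n) = -173.6/(315.8/√15) = -2.1290
df = n − 1 = 14
p-value = P(T ≤ -2.1290) ≈ 0.0257
Since p ≈ 0.0257 < α = 0.05, reject H0; the data support H1.

t = -2.1290, df = 14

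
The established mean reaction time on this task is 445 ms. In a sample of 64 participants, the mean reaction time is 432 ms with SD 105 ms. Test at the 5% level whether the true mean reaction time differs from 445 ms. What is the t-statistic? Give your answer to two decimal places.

-0.99

H0: μ = 445; H1: μ ≠ 445 (one-sample t-test, two-sided).
t = (x̄ − μ₀)/(s/√n) = (432 − 445)/(105/√64) = -0.99
df = n − 1 = 63
Two-sided p-value ≈ 0.326
Since p ≈ 0.326 > α = 0.05, fail to reject H0; the evidence is not statistically significant.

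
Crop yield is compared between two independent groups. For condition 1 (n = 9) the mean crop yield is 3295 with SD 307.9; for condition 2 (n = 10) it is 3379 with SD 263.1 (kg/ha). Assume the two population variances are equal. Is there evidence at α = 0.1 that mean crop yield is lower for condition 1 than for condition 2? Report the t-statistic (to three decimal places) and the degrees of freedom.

Let group 1 = condition 1, group 2 = condition 2. H0: μ_1 = μ_2; H1: μ_1 < μ_2 (two-sample pooled-variance t-test, left-tailed).
s_p² = [(9−1)·307.9² + (10−1)·263.1²]/(9+10−2) = 81259.6
t = (3295 − 3379)/√[81259.6·(1/9 + 1/10)] = -0.641
df = n₁ + n₂ − 2 = 17
p-value = P(T ≤ -0.641) ≈ 0.2649
Since p ≈ 0.2649 > α = 0.1, fail to reject H0; the evidence is not statistically significant.

t = -0.641, df = 17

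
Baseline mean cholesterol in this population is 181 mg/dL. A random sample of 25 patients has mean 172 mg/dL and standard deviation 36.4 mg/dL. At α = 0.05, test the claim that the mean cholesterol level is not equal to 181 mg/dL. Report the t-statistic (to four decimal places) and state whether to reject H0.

H0: μ = 181; H1: μ ≠ 181 (one-sample t-test, two-sided).
t = (x̄ − μ₀)/(s/√n) = (172 − 181)/(36.4/√25) = -1.2363
df = n − 1 = 24
Two-sided p-value ≈ 0.228
Since p ≈ 0.228 > α = 0.05, fail to reject H0; the data do not provide sufficient evidence against H0.

t = -1.2363; fail to reject H0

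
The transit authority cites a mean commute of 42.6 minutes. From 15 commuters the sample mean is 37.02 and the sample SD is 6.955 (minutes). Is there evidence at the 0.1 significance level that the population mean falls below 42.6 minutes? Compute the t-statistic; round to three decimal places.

-3.107

H0: μ = 42.6; H1: μ < 42.6 (one-sample t-test, left-tailed).
t = (x̄ − μ₀)/(s/√n) = (37.02 − 42.6)/(6.955/√15) = -3.107
df = n − 1 = 14
p-value = P(T ≤ -3.107) ≈ 0.0039
Since p ≈ 0.0039 < α = 0.1, reject H0; the data support H1.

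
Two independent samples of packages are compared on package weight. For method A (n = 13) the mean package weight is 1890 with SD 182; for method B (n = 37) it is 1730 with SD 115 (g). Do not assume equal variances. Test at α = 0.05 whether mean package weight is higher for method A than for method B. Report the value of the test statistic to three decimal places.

Let group 1 = method A, group 2 = method B. H0: μ_1 = μ_2; H1: μ_1 > μ_2 (Welch's two-sample t-test, right-tailed).
t = (x̄_1 − x̄_2)/√(s_1²/n_1 + s_2²/n_2) = (1890 − 1730)/√(182²/13 + 115²/37) = 2.968
Welch–Satterthwaite df ≈ 15.50
p-value = P(T ≥ 2.968) ≈ 0.005
Since p ≈ 0.005 < α = 0.05, reject H0; the evidence is statistically significant.

2.968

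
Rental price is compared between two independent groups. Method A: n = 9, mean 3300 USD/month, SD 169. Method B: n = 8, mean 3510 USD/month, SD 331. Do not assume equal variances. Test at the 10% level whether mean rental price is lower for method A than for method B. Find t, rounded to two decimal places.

-1.62

Let group 1 = method A, group 2 = method B. H0: μ_1 = μ_2; H1: μ_1 < μ_2 (Welch's two-sample t-test, left-tailed).
t = (x̄_1 − x̄_2)/√(s_1²/n_1 + s_2²/n_2) = (3300 − 3510)/√(169²/9 + 331²/8) = -1.62
Welch–Satterthwaite df ≈ 10.14
p-value = P(T ≤ -1.62) ≈ 0.0683
Since p ≈ 0.0683 < α = 0.1, reject H0; the data support H1.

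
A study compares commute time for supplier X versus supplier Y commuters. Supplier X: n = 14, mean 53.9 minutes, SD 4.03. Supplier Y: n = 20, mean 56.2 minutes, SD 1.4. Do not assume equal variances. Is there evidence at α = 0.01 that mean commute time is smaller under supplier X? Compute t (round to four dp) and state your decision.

t = -2.0506; fail to reject H0

Let group 1 = supplier X, group 2 = supplier Y. H0: μ_1 = μ_2; H1: μ_1 < μ_2 (Welch's two-sample t-test, left-tailed).
t = (x̄_1 − x̄_2)/√(s_1²/n_1 + s_2²/n_2) = (53.9 − 56.2)/√(4.03²/14 + 1.4²/20) = -2.0506
Welch–Satterthwaite df ≈ 15.21
p-value = P(T ≤ -2.0506) ≈ 0.0290
Since p ≈ 0.0290 > α = 0.01, fail to reject H0; the data do not provide sufficient evidence against H0.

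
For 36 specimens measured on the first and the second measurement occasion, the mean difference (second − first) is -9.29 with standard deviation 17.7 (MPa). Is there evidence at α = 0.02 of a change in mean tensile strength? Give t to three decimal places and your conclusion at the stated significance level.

t = -3.149; reject H0

H0: μ_d = 0; H1: μ_d ≠ 0 (paired t-test on the differences, two-sided).
t = d̄/(s_d/√n) = -9.29/(17.7/√36) = -3.149
df = n − 1 = 35
Two-sided p-value ≈ 0.003
Since p ≈ 0.003 < α = 0.02, reject H0; the data support H1.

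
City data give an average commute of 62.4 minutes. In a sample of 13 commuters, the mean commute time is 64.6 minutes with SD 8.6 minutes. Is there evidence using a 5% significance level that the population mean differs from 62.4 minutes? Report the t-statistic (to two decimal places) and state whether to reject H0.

H0: μ = 62.4; H1: μ ≠ 62.4 (one-sample t-test, two-sided).
t = (x̄ − μ₀)/(s/√n) = (64.6 − 62.4)/(8.6/√13) = 0.92
df = n − 1 = 12
Two-sided p-value ≈ 0.375
Since p ≈ 0.375 > α = 0.05, fail to reject H0; the data do not provide sufficient evidence against H0.

t = 0.92; fail to reject H0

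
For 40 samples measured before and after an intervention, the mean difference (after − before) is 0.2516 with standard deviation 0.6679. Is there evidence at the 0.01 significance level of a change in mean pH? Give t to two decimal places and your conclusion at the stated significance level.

t = 2.38; fail to reject H0

H0: μ_d = 0; H1: μ_d ≠ 0 (paired t-test on the differences, two-sided).
t = d̄/(s_d/√n) = 0.2516/(0.6679/√40) = 2.38
df = n − 1 = 39
Two-sided p-value ≈ 0.0222
Since p ≈ 0.0222 > α = 0.01, fail to reject H0; the data do not provide sufficient evidence against H0.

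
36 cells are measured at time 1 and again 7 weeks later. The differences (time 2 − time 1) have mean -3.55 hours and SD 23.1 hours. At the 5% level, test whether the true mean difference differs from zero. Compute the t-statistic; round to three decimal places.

-0.922

H0: μ_d = 0; H1: μ_d ≠ 0 (paired t-test on the differences, two-sided).
t = d̄/(s_d/√n) = -3.55/(23.1/√36) = -0.922
df = n − 1 = 35
Two-sided p-value ≈ 0.363
Since p ≈ 0.363 > α = 0.05, fail to reject H0; the data do not provide sufficient evidence against H0.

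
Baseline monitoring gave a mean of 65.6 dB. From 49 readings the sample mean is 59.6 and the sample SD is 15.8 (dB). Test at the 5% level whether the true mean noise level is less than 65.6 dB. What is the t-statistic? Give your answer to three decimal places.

-2.658

H0: μ = 65.6; H1: μ < 65.6 (one-sample t-test, left-tailed).
t = (x̄ − μ₀)/(s/√n) = (59.6 − 65.6)/(15.8/√49) = -2.658
df = n − 1 = 48
p-value = P(T ≤ -2.658) ≈ 0.005
Since p ≈ 0.005 < α = 0.05, reject H0; the data support H1.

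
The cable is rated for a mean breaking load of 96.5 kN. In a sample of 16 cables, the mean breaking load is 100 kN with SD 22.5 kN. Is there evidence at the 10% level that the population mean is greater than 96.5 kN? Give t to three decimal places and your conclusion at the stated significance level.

H0: μ = 96.5; H1: μ > 96.5 (one-sample t-test, right-tailed).
t = (x̄ − μ₀)/(s/√n) = (100 − 96.5)/(22.5/√16) = 0.622
df = n − 1 = 15
p-value = P(T ≥ 0.622) ≈ 0.272
Since p ≈ 0.272 > α = 0.1, fail to reject H0; the evidence is not statistically significant.

t = 0.622; fail to reject H0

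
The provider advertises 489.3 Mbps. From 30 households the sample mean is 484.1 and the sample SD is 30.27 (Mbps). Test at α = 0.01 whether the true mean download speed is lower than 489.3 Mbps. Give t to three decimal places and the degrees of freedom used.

H0: μ = 489.3; H1: μ < 489.3 (one-sample t-test, left-tailed).
t = (x̄ − μ₀)/(s/√n) = (484.1 − 489.3)/(30.27/√30) = -0.941
df = n − 1 = 29
p-value = P(T ≤ -0.941) ≈ 0.177
Since p ≈ 0.177 > α = 0.01, fail to reject H0; the data do not provide sufficient evidence against H0.

t = -0.941, df = 29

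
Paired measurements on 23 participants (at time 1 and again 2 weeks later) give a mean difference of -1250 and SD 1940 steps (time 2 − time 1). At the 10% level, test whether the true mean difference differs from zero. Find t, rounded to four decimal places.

-3.0901

H0: μ_d = 0; H1: μ_d ≠ 0 (paired t-test on the differences, two-sided).
t = d̄/(s_d/√n) = -1250/(1940/√23) = -3.0901
df = n − 1 = 22
Two-sided p-value ≈ 0.0053
Since p ≈ 0.0053 < α = 0.1, reject H0; the data support H1.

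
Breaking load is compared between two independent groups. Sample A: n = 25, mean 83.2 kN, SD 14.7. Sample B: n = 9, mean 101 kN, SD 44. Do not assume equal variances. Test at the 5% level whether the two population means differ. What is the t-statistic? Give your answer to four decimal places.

-1.1900

Let group 1 = sample A, group 2 = sample B. H0: μ_1 = μ_2; H1: μ_1 ≠ μ_2 (Welch's two-sample t-test, two-sided).
t = (x̄_1 − x̄_2)/√(s_1²/n_1 + s_2²/n_2) = (83.2 − 101)/√(14.7²/25 + 44²/9) = -1.1900
Welch–Satterthwaite df ≈ 8.65
Two-sided p-value ≈ 0.2657
Since p ≈ 0.2657 > α = 0.05, fail to reject H0; the evidence is not statistically significant.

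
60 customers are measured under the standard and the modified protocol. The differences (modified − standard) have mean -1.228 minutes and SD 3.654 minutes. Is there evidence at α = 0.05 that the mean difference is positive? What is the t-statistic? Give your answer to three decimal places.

-2.603

H0: μ_d = 0; H1: μ_d > 0 (paired t-test on the differences, right-tailed).
t = d̄/(s_d/√n) = -1.228/(3.654/√60) = -2.603
df = n − 1 = 59
p-value = P(T ≥ -2.603) ≈ 0.994
Since p ≈ 0.994 > α = 0.05, fail to reject H0; the evidence is not statistically significant.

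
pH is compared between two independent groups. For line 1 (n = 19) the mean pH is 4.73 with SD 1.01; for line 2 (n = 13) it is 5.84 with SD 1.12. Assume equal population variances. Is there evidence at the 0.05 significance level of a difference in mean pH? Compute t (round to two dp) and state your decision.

t = -2.92; reject H0

Let group 1 = line 1, group 2 = line 2. H0: μ_1 = μ_2; H1: μ_1 ≠ μ_2 (two-sample pooled-variance t-test, two-sided).
s_p² = [(19−1)·1.01² + (13−1)·1.12²]/(19+13−2) = 1.11382
t = (4.73 − 5.84)/√[1.11382·(1/19 + 1/13)] = -2.92
df = n₁ + n₂ − 2 = 30
Two-sided p-value ≈ 0.007
Since p ≈ 0.007 < α = 0.05, reject H0; the evidence is statistically significant.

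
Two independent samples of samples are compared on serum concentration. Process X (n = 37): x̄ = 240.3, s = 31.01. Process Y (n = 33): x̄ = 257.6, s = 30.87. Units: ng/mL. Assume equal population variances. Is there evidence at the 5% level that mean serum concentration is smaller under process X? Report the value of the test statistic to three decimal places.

-2.335

Let group 1 = process X, group 2 = process Y. H0: μ_1 = μ_2; H1: μ_1 < μ_2 (two-sample pooled-variance t-test, left-tailed).
s_p² = [(37−1)·31.01² + (33−1)·30.87²]/(37+33−2) = 957.543
t = (240.3 − 257.6)/√[957.543·(1/37 + 1/33)] = -2.335
df = n₁ + n₂ − 2 = 68
p-value = P(T ≤ -2.335) ≈ 0.0113
Since p ≈ 0.0113 < α = 0.05, reject H0; the evidence is statistically significant.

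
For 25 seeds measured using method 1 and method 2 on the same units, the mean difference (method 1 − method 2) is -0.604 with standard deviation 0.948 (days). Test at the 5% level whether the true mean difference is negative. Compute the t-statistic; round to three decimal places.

-3.186

H0: μ_d = 0; H1: μ_d < 0 (paired t-test on the differences, left-tailed).
t = d̄/(s_d/√n) = -0.604/(0.948/√25) = -3.186
df = n − 1 = 24
p-value = P(T ≤ -3.186) ≈ 0.0020
Since p ≈ 0.0020 < α = 0.05, reject H0; the evidence is statistically significant.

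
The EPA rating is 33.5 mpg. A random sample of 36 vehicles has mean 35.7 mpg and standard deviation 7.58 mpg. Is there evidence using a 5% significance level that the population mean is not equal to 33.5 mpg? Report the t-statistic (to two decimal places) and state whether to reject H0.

t = 1.74; fail to reject H0

H0: μ = 33.5; H1: μ ≠ 33.5 (one-sample t-test, two-sided).
t = (x̄ − μ₀)/(s/√n) = (35.7 − 33.5)/(7.58/√36) = 1.74
df = n − 1 = 35
Two-sided p-value ≈ 0.090
Since p ≈ 0.090 > α = 0.05, fail to reject H0; the data do not provide sufficient evidence against H0.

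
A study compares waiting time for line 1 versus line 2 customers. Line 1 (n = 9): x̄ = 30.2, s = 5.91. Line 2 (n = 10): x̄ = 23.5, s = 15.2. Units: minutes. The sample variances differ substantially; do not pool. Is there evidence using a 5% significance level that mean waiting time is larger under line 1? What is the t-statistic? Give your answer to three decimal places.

Let group 1 = line 1, group 2 = line 2. H0: μ_1 = μ_2; H1: μ_1 > μ_2 (Welch's two-sample t-test, right-tailed).
t = (x̄_1 − x̄_2)/√(s_1²/n_1 + s_2²/n_2) = (30.2 − 23.5)/√(5.91²/9 + 15.2²/10) = 1.290
Welch–Satterthwaite df ≈ 11.90
p-value = P(T ≥ 1.290) ≈ 0.111
Since p ≈ 0.111 > α = 0.05, fail to reject H0; the evidence is not statistically significant.

1.290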